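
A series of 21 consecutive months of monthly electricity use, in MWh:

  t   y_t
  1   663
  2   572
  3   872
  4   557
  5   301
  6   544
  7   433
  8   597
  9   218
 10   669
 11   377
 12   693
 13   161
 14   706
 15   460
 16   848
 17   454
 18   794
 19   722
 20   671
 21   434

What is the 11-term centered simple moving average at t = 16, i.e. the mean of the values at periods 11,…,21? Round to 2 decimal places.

Sum of periods 11–21: 377 + 693 + 161 + 706 + 460 + 848 + 454 + 794 + 722 + 671 + 434 = 6320
Divide by 11: 6320 / 11 = 574.55

574.55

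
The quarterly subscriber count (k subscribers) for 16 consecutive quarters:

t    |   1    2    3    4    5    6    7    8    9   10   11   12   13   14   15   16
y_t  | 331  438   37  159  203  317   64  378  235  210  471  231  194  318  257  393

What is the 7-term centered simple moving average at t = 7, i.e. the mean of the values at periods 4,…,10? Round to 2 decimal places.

223.71

Sum of periods 4–10: 159 + 203 + 317 + 64 + 378 + 235 + 210 = 1566
Divide by 7: 1566 / 7 = 223.71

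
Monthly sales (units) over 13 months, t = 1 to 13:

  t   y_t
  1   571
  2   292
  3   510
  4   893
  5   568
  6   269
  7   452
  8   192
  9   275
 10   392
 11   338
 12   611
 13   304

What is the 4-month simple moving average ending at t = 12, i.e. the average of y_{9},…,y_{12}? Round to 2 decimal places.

Sum of periods 9–12: 275 + 392 + 338 + 611 = 1616
Divide by 4: 1616 / 4 = 404.00

404.00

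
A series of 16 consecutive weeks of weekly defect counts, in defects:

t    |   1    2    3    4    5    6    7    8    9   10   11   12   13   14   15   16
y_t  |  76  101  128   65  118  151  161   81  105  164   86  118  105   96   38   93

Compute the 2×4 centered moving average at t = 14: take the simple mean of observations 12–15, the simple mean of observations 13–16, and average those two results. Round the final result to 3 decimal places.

Sum over 12–15: 118 + 105 + 96 + 38 = 357
Sum over 13–16: 105 + 96 + 38 + 93 = 332
CMA at t=14 = (357 + 332) / (2·4) = 689 / 8 = 86.125

86.125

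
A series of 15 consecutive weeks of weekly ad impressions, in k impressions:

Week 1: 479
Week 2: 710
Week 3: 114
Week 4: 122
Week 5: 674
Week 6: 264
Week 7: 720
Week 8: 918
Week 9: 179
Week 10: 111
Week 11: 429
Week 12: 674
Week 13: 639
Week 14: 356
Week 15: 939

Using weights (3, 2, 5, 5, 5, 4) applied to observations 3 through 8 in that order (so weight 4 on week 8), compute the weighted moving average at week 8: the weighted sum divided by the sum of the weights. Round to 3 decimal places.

522.833

Weighted sum: 3·114 + 2·122 + 5·674 + 5·264 + 5·720 + 4·918 = 342 + 244 + 3370 + 1320 + 3600 + 3672 = 12548
Weight total: 3 + 2 + 5 + 5 + 5 + 4 = 24
WMA = 12548 / 24 = 522.833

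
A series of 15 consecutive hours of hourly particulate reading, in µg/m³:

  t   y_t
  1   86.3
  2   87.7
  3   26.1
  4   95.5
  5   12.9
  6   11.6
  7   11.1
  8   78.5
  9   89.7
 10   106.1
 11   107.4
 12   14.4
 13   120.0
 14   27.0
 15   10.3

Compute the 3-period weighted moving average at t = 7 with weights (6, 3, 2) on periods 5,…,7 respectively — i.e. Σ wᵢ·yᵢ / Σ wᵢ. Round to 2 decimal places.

12.22

Weighted sum: 6·12.9 + 3·11.6 + 2·11.1 = 77.4 + 34.8 + 22.2 = 134.4
Weight total: 6 + 3 + 2 = 11
WMA = 134.4 / 11 = 12.22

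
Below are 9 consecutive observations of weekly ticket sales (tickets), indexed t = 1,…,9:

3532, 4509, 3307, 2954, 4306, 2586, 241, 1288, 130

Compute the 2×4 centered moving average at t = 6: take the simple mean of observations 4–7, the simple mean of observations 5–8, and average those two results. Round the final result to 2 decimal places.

Sum over 4–7: 2954 + 4306 + 2586 + 241 = 10087
Sum over 5–8: 4306 + 2586 + 241 + 1288 = 8421
CMA at t=6 = (10087 + 8421) / (2·4) = 18508 / 8 = 2313.50

2313.50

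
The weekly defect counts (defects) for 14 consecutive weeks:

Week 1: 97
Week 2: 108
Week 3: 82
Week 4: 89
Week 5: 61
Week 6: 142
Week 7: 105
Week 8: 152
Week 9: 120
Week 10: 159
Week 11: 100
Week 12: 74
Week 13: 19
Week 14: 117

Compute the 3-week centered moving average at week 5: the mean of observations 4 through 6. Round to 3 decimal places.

Sum of periods 4–6: 89 + 61 + 142 = 292
Divide by 3: 292 / 3 = 97.333

97.333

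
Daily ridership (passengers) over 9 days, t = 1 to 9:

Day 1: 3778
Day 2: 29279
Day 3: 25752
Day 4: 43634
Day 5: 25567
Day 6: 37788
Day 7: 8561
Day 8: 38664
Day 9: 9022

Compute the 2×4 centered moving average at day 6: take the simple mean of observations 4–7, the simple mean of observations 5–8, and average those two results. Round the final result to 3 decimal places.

28266.250

Sum over 4–7: 43634 + 25567 + 37788 + 8561 = 115550
Sum over 5–8: 25567 + 37788 + 8561 + 38664 = 110580
CMA at t=6 = (115550 + 110580) / (2·4) = 226130 / 8 = 28266.250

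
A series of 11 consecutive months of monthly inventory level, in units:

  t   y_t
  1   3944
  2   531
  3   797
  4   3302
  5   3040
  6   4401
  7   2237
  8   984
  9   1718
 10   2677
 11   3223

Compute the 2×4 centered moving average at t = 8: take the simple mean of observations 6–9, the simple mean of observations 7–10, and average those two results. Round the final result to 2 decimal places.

2119.50

Sum over 6–9: 4401 + 2237 + 984 + 1718 = 9340
Sum over 7–10: 2237 + 984 + 1718 + 2677 = 7616
CMA at t=8 = (9340 + 7616) / (2·4) = 16956 / 8 = 2119.50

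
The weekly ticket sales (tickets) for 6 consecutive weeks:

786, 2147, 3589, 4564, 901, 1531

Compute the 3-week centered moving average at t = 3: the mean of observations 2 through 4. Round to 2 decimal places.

Sum of periods 2–4: 2147 + 3589 + 4564 = 10300
Divide by 3: 10300 / 3 = 3433.33

3433.33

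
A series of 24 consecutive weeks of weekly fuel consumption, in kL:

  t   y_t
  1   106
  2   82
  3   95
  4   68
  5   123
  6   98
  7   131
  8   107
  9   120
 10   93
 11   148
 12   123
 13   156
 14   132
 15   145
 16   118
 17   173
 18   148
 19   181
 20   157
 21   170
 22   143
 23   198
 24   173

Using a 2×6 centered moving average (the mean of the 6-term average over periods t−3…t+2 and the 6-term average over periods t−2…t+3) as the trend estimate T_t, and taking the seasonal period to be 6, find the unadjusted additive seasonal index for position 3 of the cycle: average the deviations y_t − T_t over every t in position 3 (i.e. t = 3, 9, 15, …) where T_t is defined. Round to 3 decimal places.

1.750

Season position 3 occurs at t = 9, 15, 21 (where T_t is defined).
t=9: T_9 = 118.25000; y_9 − T_9 = 120 − 118.25000 = 1.75000
t=15: T_15 = 143.25000; y_15 − T_15 = 145 − 143.25000 = 1.75000
t=21: T_21 = 168.25000; y_21 − T_21 = 170 − 168.25000 = 1.75000
Mean deviation: (1.75000 + 1.75000 + 1.75000) / 3 = 1.750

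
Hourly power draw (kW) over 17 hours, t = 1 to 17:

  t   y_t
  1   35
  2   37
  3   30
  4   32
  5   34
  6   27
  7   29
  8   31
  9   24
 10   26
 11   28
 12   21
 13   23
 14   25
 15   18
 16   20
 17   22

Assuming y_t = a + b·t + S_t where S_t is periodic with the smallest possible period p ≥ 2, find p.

3

First differences y_{t+1} − y_t: 2, -7, 2, 2, -7, 2, 2, -7, …
The difference pattern repeats every 3 terms and not for any smaller step, so p = 3.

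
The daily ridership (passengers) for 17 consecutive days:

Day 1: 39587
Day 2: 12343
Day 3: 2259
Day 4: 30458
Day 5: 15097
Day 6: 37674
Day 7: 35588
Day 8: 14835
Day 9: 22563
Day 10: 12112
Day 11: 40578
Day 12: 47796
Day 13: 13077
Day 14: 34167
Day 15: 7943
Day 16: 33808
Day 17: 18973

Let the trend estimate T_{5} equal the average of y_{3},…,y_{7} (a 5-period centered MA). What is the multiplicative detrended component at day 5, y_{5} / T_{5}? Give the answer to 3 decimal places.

0.623

Trend T_5 = (2259 + 30458 + 15097 + 37674 + 35588) / 5 = 121076/5 = 24215.20000
Ratio to trend: 15097 / 24215.20000 = 0.623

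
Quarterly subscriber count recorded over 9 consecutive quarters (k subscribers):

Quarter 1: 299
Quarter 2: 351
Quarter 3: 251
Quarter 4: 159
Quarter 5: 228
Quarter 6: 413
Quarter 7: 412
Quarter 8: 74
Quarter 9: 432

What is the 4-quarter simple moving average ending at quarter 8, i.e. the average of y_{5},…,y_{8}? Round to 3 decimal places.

281.750

Sum of periods 5–8: 228 + 413 + 412 + 74 = 1127
Divide by 4: 1127 / 4 = 281.750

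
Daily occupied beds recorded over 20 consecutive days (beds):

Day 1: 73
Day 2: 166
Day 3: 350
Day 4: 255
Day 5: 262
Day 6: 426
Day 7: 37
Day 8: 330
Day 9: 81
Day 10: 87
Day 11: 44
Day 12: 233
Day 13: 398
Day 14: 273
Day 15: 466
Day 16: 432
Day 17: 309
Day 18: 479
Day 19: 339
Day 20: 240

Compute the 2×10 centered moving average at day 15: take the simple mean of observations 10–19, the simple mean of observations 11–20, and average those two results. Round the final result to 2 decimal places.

Sum over 10–19: 87 + 44 + 233 + 398 + 273 + 466 + 432 + 309 + 479 + 339 = 3060
Sum over 11–20: 44 + 233 + 398 + 273 + 466 + 432 + 309 + 479 + 339 + 240 = 3213
CMA at t=15 = (3060 + 3213) / (2·10) = 6273 / 20 = 313.65

313.65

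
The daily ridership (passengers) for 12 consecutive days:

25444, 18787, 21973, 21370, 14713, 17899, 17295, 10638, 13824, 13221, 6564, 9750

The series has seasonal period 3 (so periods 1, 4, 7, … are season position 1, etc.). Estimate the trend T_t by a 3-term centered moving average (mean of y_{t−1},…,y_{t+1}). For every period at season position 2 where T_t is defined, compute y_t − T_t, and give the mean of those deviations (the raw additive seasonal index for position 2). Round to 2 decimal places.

Season position 2 occurs at t = 2, 5, 8, 11 (where T_t is defined).
t=2: T_2 = 22068.0000; y_2 − T_2 = 18787 − 22068.0000 = -3281.0000
t=5: T_5 = 17994.0000; y_5 − T_5 = 14713 − 17994.0000 = -3281.0000
t=8: T_8 = 13919.0000; y_8 − T_8 = 10638 − 13919.0000 = -3281.0000
t=11: T_11 = 9845.0000; y_11 − T_11 = 6564 − 9845.0000 = -3281.0000
Mean deviation: (-3281.0000 + -3281.0000 + -3281.0000 + -3281.0000) / 4 = -3281.00

-3281.00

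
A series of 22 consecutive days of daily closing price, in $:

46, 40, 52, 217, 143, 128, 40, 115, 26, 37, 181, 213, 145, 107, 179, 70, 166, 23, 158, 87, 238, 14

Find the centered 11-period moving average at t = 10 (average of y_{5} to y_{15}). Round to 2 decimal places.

Sum of periods 5–15: 143 + 128 + 40 + 115 + 26 + 37 + 181 + 213 + 145 + 107 + 179 = 1314
Divide by 11: 1314 / 11 = 119.45

119.45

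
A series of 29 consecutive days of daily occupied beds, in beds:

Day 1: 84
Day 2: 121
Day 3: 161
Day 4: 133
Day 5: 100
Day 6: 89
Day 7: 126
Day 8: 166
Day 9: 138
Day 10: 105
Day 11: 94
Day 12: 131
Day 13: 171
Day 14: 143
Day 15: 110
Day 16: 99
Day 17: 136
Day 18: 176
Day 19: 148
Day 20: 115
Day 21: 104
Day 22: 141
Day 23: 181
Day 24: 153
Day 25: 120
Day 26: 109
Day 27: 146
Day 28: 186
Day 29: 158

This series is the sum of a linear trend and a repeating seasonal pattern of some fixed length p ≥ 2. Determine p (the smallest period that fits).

5

First differences y_{t+1} − y_t: 37, 40, -28, -33, -11, 37, 40, -28, -33, -11, 37, 40, …
The difference pattern repeats every 5 terms and not for any smaller step, so p = 5.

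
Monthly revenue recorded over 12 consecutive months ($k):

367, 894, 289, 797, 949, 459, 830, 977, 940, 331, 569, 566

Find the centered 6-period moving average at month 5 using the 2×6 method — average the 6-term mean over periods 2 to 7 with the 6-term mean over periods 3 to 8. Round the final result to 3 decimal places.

Sum over 2–7: 894 + 289 + 797 + 949 + 459 + 830 = 4218
Sum over 3–8: 289 + 797 + 949 + 459 + 830 + 977 = 4301
CMA at t=5 = (4218 + 4301) / (2·6) = 8519 / 12 = 709.917

709.917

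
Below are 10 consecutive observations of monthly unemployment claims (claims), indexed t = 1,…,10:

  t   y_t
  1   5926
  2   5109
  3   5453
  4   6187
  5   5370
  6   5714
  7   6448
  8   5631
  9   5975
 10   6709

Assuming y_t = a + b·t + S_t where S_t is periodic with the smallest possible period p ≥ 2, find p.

3

First differences y_{t+1} − y_t: -817, 344, 734, -817, 344, 734, -817, 344, …
The difference pattern repeats every 3 terms and not for any smaller step, so p = 3.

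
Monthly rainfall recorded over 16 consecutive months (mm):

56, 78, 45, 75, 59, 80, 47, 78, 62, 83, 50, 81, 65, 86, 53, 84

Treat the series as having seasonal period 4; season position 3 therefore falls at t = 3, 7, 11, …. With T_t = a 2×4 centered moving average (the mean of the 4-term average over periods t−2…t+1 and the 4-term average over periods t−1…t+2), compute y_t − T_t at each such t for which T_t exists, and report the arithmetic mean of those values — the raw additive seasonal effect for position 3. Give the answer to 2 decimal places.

-19.21

Season position 3 occurs at t = 3, 7, 11 (where T_t is defined).
t=3: T_3 = 63.8750; y_3 − T_3 = 45 − 63.8750 = -18.8750
t=7: T_7 = 66.3750; y_7 − T_7 = 47 − 66.3750 = -19.3750
t=11: T_11 = 69.3750; y_11 − T_11 = 50 − 69.3750 = -19.3750
Mean deviation: (-18.8750 + -19.3750 + -19.3750) / 3 = -19.21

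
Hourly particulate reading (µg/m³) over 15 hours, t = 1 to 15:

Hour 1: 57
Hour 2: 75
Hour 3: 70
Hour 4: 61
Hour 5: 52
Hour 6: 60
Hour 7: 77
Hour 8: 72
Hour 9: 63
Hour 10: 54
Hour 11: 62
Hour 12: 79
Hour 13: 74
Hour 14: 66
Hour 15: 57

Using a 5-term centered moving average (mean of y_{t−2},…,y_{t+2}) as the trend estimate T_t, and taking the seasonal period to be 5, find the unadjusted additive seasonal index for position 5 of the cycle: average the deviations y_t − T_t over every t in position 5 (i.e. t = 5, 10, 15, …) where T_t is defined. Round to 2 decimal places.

-12.00

Season position 5 occurs at t = 5, 10 (where T_t is defined).
t=5: T_5 = 64.0000; y_5 − T_5 = 52 − 64.0000 = -12.0000
t=10: T_10 = 66.0000; y_10 − T_10 = 54 − 66.0000 = -12.0000
Mean deviation: (-12.0000 + -12.0000) / 2 = -12.00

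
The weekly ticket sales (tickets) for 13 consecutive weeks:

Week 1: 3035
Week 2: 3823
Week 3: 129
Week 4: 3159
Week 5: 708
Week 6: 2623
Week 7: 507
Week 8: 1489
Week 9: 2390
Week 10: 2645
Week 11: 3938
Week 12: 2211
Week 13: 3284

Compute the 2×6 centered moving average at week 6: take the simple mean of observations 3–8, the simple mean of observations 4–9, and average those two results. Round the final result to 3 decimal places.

1624.250

Sum over 3–8: 129 + 3159 + 708 + 2623 + 507 + 1489 = 8615
Sum over 4–9: 3159 + 708 + 2623 + 507 + 1489 + 2390 = 10876
CMA at t=6 = (8615 + 10876) / (2·6) = 19491 / 12 = 1624.250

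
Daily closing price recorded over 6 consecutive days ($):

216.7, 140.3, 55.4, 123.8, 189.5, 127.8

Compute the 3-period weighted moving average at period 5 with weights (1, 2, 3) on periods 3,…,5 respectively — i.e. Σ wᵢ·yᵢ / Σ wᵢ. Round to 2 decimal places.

Weighted sum: 1·55.4 + 2·123.8 + 3·189.5 = 55.4 + 247.6 + 568.5 = 871.5
Weight total: 1 + 2 + 3 = 6
WMA = 871.5 / 6 = 145.25

145.25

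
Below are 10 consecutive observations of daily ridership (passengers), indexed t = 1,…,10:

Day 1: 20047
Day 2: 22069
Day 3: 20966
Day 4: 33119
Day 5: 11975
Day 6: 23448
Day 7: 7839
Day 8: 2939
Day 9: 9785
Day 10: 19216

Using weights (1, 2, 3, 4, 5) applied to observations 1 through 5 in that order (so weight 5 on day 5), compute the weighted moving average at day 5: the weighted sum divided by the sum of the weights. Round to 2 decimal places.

Weighted sum: 1·20047 + 2·22069 + 3·20966 + 4·33119 + 5·11975 = 20047 + 44138 + 62898 + 132476 + 59875 = 319434
Weight total: 1 + 2 + 3 + 4 + 5 = 15
WMA = 319434 / 15 = 21295.60

21295.60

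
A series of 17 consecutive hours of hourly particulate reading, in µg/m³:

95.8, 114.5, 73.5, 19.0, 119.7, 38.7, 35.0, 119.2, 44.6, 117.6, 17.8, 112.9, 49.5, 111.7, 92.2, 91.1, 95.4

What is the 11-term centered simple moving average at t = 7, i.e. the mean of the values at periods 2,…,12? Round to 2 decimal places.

73.86

Sum of periods 2–12: 114.5 + 73.5 + 19.0 + 119.7 + 38.7 + 35.0 + 119.2 + 44.6 + 117.6 + 17.8 + 112.9 = 812.5
Divide by 11: 812.5 / 11 = 73.86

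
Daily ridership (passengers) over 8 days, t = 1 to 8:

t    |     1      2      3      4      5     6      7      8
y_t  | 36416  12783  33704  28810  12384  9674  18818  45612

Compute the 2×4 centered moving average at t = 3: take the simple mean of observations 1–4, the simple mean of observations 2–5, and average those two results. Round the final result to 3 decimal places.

24924.250

Sum over 1–4: 36416 + 12783 + 33704 + 28810 = 111713
Sum over 2–5: 12783 + 33704 + 28810 + 12384 = 87681
CMA at t=3 = (111713 + 87681) / (2·4) = 199394 / 8 = 24924.250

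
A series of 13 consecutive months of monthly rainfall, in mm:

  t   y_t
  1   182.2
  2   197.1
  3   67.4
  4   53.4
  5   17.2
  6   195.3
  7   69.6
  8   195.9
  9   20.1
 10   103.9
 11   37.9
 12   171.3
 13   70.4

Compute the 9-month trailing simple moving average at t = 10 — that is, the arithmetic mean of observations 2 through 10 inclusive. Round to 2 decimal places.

Sum of periods 2–10: 197.1 + 67.4 + 53.4 + 17.2 + 195.3 + 69.6 + 195.9 + 20.1 + 103.9 = 919.9
Divide by 9: 919.9 / 9 = 102.21

102.21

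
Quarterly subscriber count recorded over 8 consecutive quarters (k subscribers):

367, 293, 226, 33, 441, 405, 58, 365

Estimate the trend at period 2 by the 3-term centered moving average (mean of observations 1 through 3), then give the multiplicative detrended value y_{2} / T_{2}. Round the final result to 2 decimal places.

Trend T_2 = (367 + 293 + 226) / 3 = 886/3 = 295.3333
Ratio to trend: 293 / 295.3333 = 0.99

0.99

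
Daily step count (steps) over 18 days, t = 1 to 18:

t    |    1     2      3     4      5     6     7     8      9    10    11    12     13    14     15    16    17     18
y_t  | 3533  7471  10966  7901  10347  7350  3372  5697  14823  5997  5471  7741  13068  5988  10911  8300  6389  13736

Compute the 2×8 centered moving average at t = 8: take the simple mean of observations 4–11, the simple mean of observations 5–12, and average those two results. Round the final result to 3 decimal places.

7609.750

Sum over 4–11: 7901 + 10347 + 7350 + 3372 + 5697 + 14823 + 5997 + 5471 = 60958
Sum over 5–12: 10347 + 7350 + 3372 + 5697 + 14823 + 5997 + 5471 + 7741 = 60798
CMA at t=8 = (60958 + 60798) / (2·8) = 121756 / 16 = 7609.750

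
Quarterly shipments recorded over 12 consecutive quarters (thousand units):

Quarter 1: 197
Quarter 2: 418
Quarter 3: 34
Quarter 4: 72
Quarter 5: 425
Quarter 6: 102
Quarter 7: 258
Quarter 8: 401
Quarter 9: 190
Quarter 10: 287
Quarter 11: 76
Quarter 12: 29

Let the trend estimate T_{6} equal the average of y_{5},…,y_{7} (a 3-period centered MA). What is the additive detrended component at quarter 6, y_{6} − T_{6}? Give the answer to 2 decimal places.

Trend T_6 = (425 + 102 + 258) / 3 = 785/3 = 261.6667
Detrended value: 102 − 261.6667 = -159.67

-159.67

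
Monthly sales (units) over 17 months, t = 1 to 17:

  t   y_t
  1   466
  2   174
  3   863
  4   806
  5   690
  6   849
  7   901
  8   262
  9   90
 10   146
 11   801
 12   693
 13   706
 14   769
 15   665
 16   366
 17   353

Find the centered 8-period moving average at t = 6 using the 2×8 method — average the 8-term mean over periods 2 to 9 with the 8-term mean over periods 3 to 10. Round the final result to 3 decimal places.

Sum over 2–9: 174 + 863 + 806 + 690 + 849 + 901 + 262 + 90 = 4635
Sum over 3–10: 863 + 806 + 690 + 849 + 901 + 262 + 90 + 146 = 4607
CMA at t=6 = (4635 + 4607) / (2·8) = 9242 / 16 = 577.625

577.625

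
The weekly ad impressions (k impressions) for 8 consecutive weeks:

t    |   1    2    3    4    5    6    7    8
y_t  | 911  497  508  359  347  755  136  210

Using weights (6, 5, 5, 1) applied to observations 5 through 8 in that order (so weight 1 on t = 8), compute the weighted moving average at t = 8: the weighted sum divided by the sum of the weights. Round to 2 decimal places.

396.88

Weighted sum: 6·347 + 5·755 + 5·136 + 1·210 = 2082 + 3775 + 680 + 210 = 6747
Weight total: 6 + 5 + 5 + 1 = 17
WMA = 6747 / 17 = 396.88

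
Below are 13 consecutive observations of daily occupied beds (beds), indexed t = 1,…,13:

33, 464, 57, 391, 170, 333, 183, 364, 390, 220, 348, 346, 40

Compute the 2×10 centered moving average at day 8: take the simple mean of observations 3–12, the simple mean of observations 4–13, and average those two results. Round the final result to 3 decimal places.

279.350

Sum over 3–12: 57 + 391 + 170 + 333 + 183 + 364 + 390 + 220 + 348 + 346 = 2802
Sum over 4–13: 391 + 170 + 333 + 183 + 364 + 390 + 220 + 348 + 346 + 40 = 2785
CMA at t=8 = (2802 + 2785) / (2·10) = 5587 / 20 = 279.350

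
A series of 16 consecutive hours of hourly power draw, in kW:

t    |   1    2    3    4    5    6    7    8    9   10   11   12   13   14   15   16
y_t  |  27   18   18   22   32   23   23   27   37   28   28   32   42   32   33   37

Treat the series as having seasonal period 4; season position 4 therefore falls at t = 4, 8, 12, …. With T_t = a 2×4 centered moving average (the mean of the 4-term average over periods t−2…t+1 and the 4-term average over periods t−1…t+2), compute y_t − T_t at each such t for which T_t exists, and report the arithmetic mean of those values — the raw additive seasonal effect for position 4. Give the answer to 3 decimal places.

Season position 4 occurs at t = 4, 8, 12 (where T_t is defined).
t=4: T_4 = 23.12500; y_4 − T_4 = 22 − 23.12500 = -1.12500
t=8: T_8 = 28.12500; y_8 − T_8 = 27 − 28.12500 = -1.12500
t=12: T_12 = 33.00000; y_12 − T_12 = 32 − 33.00000 = -1.00000
Mean deviation: (-1.12500 + -1.12500 + -1.00000) / 3 = -1.083

-1.083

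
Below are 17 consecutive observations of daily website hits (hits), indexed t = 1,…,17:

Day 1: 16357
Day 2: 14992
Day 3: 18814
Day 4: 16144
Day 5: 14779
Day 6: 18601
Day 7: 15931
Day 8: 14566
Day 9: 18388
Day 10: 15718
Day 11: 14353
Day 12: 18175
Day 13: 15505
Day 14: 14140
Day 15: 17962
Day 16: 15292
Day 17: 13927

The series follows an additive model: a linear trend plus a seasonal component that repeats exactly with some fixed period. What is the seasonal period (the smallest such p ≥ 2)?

3

First differences y_{t+1} − y_t: -1365, 3822, -2670, -1365, 3822, -2670, -1365, 3822, …
The difference pattern repeats every 3 terms and not for any smaller step, so p = 3.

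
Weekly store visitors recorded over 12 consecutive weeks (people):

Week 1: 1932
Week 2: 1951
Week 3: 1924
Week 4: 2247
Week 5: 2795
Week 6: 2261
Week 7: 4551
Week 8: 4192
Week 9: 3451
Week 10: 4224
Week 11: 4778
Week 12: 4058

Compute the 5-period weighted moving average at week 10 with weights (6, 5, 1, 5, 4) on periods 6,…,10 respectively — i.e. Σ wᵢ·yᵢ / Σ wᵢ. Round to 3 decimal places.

Weighted sum: 6·2261 + 5·4551 + 1·4192 + 5·3451 + 4·4224 = 13566 + 22755 + 4192 + 17255 + 16896 = 74664
Weight total: 6 + 5 + 1 + 5 + 4 = 21
WMA = 74664 / 21 = 3555.429

3555.429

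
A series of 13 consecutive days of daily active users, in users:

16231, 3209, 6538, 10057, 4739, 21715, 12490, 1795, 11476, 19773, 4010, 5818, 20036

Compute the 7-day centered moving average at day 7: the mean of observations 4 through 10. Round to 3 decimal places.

11720.714

Sum of periods 4–10: 10057 + 4739 + 21715 + 12490 + 1795 + 11476 + 19773 = 82045
Divide by 7: 82045 / 7 = 11720.714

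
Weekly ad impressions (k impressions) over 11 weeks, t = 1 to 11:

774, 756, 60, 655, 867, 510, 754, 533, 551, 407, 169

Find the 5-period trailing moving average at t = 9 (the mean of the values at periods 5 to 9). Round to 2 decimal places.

Sum of periods 5–9: 867 + 510 + 754 + 533 + 551 = 3215
Divide by 5: 3215 / 5 = 643.00

643.00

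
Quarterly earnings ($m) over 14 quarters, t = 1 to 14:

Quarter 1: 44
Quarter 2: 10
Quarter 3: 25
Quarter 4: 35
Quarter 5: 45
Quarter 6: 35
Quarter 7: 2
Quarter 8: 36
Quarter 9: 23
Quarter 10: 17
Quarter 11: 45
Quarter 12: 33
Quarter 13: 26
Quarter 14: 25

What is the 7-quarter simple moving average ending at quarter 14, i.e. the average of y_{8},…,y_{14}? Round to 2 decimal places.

Sum of periods 8–14: 36 + 23 + 17 + 45 + 33 + 26 + 25 = 205
Divide by 7: 205 / 7 = 29.29

29.29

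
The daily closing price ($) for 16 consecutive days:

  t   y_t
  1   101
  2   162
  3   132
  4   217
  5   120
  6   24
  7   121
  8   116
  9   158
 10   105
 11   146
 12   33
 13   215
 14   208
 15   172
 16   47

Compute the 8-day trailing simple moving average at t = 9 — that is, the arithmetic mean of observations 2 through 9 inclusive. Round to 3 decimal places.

Sum of periods 2–9: 162 + 132 + 217 + 120 + 24 + 121 + 116 + 158 = 1050
Divide by 8: 1050 / 8 = 131.250

131.250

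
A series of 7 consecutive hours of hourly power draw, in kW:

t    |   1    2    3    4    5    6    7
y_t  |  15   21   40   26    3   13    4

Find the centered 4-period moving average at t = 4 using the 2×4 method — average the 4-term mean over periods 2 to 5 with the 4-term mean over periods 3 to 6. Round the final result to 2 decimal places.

Sum over 2–5: 21 + 40 + 26 + 3 = 90
Sum over 3–6: 40 + 26 + 3 + 13 = 82
CMA at t=4 = (90 + 82) / (2·4) = 172 / 8 = 21.50

21.50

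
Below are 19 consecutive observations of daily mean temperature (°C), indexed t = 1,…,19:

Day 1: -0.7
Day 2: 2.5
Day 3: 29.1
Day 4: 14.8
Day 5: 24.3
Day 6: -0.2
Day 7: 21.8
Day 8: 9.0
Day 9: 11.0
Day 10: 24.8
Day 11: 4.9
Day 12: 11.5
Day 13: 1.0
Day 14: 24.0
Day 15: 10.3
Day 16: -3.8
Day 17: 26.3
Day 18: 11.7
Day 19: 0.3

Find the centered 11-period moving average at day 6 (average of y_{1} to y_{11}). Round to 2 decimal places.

Sum of periods 1–11: (-0.7) + 2.5 + 29.1 + 14.8 + 24.3 + (-0.2) + 21.8 + 9.0 + 11.0 + 24.8 + 4.9 = 141.3
Divide by 11: 141.3 / 11 = 12.85

12.85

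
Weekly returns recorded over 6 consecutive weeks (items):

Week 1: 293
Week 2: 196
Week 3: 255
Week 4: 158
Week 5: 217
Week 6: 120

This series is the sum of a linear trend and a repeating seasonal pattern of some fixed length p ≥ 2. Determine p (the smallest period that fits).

First differences y_{t+1} − y_t: -97, 59, -97, 59, -97, …
The difference pattern repeats every 2 terms and not for any smaller step, so p = 2.

2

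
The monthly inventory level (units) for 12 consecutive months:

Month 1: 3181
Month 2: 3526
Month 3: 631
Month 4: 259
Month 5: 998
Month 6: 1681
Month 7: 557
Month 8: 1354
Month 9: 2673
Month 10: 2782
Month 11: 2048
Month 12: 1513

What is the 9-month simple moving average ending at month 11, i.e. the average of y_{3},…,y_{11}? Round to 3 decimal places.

Sum of periods 3–11: 631 + 259 + 998 + 1681 + 557 + 1354 + 2673 + 2782 + 2048 = 12983
Divide by 9: 12983 / 9 = 1442.556

1442.556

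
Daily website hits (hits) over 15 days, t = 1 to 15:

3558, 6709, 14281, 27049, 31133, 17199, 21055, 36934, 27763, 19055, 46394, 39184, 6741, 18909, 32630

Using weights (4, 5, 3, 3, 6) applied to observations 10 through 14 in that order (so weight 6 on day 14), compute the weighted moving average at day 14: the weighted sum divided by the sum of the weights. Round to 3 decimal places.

Weighted sum: 4·19055 + 5·46394 + 3·39184 + 3·6741 + 6·18909 = 76220 + 231970 + 117552 + 20223 + 113454 = 559419
Weight total: 4 + 5 + 3 + 3 + 6 = 21
WMA = 559419 / 21 = 26639.000

26639.000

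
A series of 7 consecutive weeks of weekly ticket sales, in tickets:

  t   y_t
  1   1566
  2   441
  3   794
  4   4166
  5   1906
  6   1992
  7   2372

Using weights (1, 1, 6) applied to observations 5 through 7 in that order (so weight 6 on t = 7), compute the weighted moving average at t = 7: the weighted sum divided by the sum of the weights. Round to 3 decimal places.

Weighted sum: 1·1906 + 1·1992 + 6·2372 = 1906 + 1992 + 14232 = 18130
Weight total: 1 + 1 + 6 = 8
WMA = 18130 / 8 = 2266.250

2266.250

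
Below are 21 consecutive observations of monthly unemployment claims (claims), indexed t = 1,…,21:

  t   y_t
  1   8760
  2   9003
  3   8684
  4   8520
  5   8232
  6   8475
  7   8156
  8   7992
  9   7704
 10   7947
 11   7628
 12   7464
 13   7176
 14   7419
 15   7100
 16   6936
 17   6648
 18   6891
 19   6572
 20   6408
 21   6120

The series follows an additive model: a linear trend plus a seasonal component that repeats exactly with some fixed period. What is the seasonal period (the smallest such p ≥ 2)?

First differences y_{t+1} − y_t: 243, -319, -164, -288, 243, -319, -164, -288, 243, -319, …
The difference pattern repeats every 4 terms and not for any smaller step, so p = 4.

4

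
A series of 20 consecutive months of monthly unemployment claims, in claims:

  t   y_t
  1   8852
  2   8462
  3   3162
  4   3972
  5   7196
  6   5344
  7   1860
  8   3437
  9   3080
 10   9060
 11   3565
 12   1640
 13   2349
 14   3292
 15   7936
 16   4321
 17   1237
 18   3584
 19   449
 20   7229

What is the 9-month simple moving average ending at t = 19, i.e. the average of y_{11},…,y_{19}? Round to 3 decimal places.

3152.556

Sum of periods 11–19: 3565 + 1640 + 2349 + 3292 + 7936 + 4321 + 1237 + 3584 + 449 = 28373
Divide by 9: 28373 / 9 = 3152.556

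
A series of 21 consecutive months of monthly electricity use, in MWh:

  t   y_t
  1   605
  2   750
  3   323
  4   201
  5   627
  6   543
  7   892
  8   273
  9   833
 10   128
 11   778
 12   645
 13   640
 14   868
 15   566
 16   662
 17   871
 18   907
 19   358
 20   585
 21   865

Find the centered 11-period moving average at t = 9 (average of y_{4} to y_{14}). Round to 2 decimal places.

Sum of periods 4–14: 201 + 627 + 543 + 892 + 273 + 833 + 128 + 778 + 645 + 640 + 868 = 6428
Divide by 11: 6428 / 11 = 584.36

584.36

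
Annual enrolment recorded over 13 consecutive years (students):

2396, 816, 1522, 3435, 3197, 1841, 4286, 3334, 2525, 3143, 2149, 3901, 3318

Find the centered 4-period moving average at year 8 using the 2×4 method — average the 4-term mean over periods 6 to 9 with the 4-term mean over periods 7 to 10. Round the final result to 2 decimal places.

3159.25

Sum over 6–9: 1841 + 4286 + 3334 + 2525 = 11986
Sum over 7–10: 4286 + 3334 + 2525 + 3143 = 13288
CMA at t=8 = (11986 + 13288) / (2·4) = 25274 / 8 = 3159.25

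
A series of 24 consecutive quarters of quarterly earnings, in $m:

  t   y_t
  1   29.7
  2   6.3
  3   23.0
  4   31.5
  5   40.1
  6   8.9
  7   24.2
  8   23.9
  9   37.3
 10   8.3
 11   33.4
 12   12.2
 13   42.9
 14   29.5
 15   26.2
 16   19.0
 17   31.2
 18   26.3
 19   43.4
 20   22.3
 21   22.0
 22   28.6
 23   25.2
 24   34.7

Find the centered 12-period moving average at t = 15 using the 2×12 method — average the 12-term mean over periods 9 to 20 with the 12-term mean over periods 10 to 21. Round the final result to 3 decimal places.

Sum over 9–20: 37.3 + 8.3 + 33.4 + 12.2 + 42.9 + 29.5 + 26.2 + 19.0 + 31.2 + 26.3 + 43.4 + 22.3 = 332.0
Sum over 10–21: 8.3 + 33.4 + 12.2 + 42.9 + 29.5 + 26.2 + 19.0 + 31.2 + 26.3 + 43.4 + 22.3 + 22.0 = 316.7
CMA at t=15 = (332.0 + 316.7) / (2·12) = 648.7 / 24 = 27.029

27.029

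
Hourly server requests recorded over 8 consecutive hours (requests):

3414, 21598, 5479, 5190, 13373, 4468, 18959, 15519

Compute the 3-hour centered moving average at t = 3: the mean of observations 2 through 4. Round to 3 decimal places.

10755.667

Sum of periods 2–4: 21598 + 5479 + 5190 = 32267
Divide by 3: 32267 / 3 = 10755.667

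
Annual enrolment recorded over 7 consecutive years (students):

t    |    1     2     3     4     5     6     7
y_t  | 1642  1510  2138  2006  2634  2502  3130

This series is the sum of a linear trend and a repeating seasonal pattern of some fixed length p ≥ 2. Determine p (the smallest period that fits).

2

First differences y_{t+1} − y_t: -132, 628, -132, 628, -132, 628, …
The difference pattern repeats every 2 terms and not for any smaller step, so p = 2.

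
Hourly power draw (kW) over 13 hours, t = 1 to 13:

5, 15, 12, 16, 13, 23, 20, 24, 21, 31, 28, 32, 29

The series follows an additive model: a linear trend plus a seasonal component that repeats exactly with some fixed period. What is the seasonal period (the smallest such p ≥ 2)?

4

First differences y_{t+1} − y_t: 10, -3, 4, -3, 10, -3, 4, -3, 10, -3, …
The difference pattern repeats every 4 terms and not for any smaller step, so p = 4.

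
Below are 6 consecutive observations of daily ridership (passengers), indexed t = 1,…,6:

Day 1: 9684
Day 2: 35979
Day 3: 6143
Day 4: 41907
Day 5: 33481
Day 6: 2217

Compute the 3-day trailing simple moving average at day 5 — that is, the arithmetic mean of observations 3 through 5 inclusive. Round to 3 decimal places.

Sum of periods 3–5: 6143 + 41907 + 33481 = 81531
Divide by 3: 81531 / 3 = 27177.000

27177.000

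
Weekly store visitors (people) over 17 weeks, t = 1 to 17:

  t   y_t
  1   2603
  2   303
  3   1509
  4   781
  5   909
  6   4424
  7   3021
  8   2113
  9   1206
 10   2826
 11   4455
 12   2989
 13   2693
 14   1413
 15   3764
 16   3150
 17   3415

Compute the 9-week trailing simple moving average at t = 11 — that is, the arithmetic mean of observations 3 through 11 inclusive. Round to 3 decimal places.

Sum of periods 3–11: 1509 + 781 + 909 + 4424 + 3021 + 2113 + 1206 + 2826 + 4455 = 21244
Divide by 9: 21244 / 9 = 2360.444

2360.444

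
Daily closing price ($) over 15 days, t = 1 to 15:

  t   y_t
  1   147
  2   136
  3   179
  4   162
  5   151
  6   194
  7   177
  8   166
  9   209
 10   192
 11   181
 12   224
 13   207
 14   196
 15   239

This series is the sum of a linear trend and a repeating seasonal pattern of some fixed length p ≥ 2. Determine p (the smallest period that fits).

3

First differences y_{t+1} − y_t: -11, 43, -17, -11, 43, -17, -11, 43, …
The difference pattern repeats every 3 terms and not for any smaller step, so p = 3.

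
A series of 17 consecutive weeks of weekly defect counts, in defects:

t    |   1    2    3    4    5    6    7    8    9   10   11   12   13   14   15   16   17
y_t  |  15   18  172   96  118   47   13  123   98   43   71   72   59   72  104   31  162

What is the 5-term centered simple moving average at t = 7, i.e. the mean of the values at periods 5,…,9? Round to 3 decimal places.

79.800

Sum of periods 5–9: 118 + 47 + 13 + 123 + 98 = 399
Divide by 5: 399 / 5 = 79.800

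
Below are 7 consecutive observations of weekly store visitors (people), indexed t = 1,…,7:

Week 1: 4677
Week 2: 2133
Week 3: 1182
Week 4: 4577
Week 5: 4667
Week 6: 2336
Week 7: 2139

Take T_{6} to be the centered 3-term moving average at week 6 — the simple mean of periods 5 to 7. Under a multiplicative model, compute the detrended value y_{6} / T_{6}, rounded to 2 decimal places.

Trend T_6 = (4667 + 2336 + 2139) / 3 = 9142/3 = 3047.3333
Ratio to trend: 2336 / 3047.3333 = 0.77

0.77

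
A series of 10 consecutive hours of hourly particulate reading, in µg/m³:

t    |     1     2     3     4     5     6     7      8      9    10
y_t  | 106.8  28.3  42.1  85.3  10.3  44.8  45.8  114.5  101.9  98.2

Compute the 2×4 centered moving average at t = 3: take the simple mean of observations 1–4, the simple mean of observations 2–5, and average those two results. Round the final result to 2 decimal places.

53.56

Sum over 1–4: 106.8 + 28.3 + 42.1 + 85.3 = 262.5
Sum over 2–5: 28.3 + 42.1 + 85.3 + 10.3 = 166.0
CMA at t=3 = (262.5 + 166.0) / (2·4) = 428.5 / 8 = 53.56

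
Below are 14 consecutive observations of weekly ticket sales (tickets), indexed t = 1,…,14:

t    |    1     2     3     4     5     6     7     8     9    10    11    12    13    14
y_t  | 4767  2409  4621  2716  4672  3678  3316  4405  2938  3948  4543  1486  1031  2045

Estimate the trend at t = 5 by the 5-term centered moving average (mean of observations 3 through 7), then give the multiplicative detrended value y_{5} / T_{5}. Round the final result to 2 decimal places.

Trend T_5 = (4621 + 2716 + 4672 + 3678 + 3316) / 5 = 19003/5 = 3800.6000
Ratio to trend: 4672 / 3800.6000 = 1.23

1.23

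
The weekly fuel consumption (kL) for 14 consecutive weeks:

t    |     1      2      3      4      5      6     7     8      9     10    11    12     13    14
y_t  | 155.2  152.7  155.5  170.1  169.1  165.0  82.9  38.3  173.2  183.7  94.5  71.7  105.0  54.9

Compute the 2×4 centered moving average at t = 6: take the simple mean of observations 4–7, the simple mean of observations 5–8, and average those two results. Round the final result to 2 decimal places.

130.30

Sum over 4–7: 170.1 + 169.1 + 165.0 + 82.9 = 587.1
Sum over 5–8: 169.1 + 165.0 + 82.9 + 38.3 = 455.3
CMA at t=6 = (587.1 + 455.3) / (2·4) = 1042.4 / 8 = 130.30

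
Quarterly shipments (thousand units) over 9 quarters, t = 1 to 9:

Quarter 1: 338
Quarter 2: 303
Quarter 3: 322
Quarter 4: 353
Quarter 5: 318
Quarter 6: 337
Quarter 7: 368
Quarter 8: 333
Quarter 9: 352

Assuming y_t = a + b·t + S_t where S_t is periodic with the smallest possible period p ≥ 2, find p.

First differences y_{t+1} − y_t: -35, 19, 31, -35, 19, 31, -35, 19, …
The difference pattern repeats every 3 terms and not for any smaller step, so p = 3.

3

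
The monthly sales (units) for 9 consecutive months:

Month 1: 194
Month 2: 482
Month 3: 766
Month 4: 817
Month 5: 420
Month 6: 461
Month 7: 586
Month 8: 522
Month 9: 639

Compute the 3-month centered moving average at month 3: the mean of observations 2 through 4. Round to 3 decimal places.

Sum of periods 2–4: 482 + 766 + 817 = 2065
Divide by 3: 2065 / 3 = 688.333

688.333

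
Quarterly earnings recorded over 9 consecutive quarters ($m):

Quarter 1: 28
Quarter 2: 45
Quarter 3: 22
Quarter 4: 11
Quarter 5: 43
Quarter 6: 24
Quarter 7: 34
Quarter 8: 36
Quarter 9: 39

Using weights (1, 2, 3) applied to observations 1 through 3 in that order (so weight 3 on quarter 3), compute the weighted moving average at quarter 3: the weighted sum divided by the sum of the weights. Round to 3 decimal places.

Weighted sum: 1·28 + 2·45 + 3·22 = 28 + 90 + 66 = 184
Weight total: 1 + 2 + 3 = 6
WMA = 184 / 6 = 30.667

30.667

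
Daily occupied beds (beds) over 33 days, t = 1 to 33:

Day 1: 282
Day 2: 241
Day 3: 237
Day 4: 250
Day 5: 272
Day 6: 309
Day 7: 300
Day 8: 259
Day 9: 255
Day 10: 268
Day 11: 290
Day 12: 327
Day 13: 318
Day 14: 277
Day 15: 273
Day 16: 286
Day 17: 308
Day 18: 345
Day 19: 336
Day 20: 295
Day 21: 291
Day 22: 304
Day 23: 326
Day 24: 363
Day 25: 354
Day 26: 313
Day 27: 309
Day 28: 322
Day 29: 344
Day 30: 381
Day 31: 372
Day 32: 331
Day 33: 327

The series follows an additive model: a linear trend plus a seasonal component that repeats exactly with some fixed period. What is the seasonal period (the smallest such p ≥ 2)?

First differences y_{t+1} − y_t: -41, -4, 13, 22, 37, -9, -41, -4, 13, 22, 37, -9, -41, -4, …
The difference pattern repeats every 6 terms and not for any smaller step, so p = 6.

6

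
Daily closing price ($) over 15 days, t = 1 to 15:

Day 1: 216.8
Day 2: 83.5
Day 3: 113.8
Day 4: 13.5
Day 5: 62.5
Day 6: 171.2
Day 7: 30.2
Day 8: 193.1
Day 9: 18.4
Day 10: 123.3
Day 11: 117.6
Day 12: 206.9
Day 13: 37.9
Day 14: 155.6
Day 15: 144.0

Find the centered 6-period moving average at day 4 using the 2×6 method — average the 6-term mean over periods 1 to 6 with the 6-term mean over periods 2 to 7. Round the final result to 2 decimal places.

Sum over 1–6: 216.8 + 83.5 + 113.8 + 13.5 + 62.5 + 171.2 = 661.3
Sum over 2–7: 83.5 + 113.8 + 13.5 + 62.5 + 171.2 + 30.2 = 474.7
CMA at t=4 = (661.3 + 474.7) / (2·6) = 1136.0 / 12 = 94.67

94.67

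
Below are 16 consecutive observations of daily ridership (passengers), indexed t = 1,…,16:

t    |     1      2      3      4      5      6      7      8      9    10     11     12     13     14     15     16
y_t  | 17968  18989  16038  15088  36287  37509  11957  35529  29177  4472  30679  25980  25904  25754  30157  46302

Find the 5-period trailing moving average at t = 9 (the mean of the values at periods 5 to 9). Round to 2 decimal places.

30091.80

Sum of periods 5–9: 36287 + 37509 + 11957 + 35529 + 29177 = 150459
Divide by 5: 150459 / 5 = 30091.80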